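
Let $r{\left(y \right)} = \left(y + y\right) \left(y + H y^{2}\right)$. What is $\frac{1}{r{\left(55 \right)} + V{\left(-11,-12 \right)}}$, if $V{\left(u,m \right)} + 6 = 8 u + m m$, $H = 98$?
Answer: $\frac{1}{32615600} \approx 3.066 \cdot 10^{-8}$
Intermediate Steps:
$r{\left(y \right)} = 2 y \left(y + 98 y^{2}\right)$ ($r{\left(y \right)} = \left(y + y\right) \left(y + 98 y^{2}\right) = 2 y \left(y + 98 y^{2}\right)$)
$V{\left(u,m \right)} = -6 + m^{2} + 8 u$ ($V{\left(u,m \right)} = -6 + \left(8 u + m m\right) = -6 + \left(8 u + m^{2}\right) = -6 + \left(m^{2} + 8 u\right) = -6 + m^{2} + 8 u$)
$\frac{1}{r{\left(55 \right)} + V{\left(-11,-12 \right)}} = \frac{1}{55^{2} \left(2 + 196 \cdot 55\right) + \left(-6 + \left(-12\right)^{2} + 8 \left(-11\right)\right)} = \frac{1}{3025 \left(2 + 10780\right) - -50} = \frac{1}{3025 \cdot 10782 + 50} = \frac{1}{32615550 + 50} = \frac{1}{32615600}$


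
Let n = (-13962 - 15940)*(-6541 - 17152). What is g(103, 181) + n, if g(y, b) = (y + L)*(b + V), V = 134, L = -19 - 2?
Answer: 708493916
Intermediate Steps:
L = -21
g(y, b) = (-21 + y)*(134 + b) (g(y, b) = (y - 21)*(b + 134) = (-21 + y)*(134 + b))
n = 708468086 (n = -29902*(-23693) = 708468086)
g(103, 181) + n = (-2814 - 21*181 + 134*103 + 181*103) + 708468086 = (-2814 - 3801 + 13802 + 18643) + 708468086 = 25830 + 708468086 = 708493916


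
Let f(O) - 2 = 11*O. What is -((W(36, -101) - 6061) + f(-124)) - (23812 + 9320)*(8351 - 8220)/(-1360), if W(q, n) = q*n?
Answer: 4845133/340 ≈ 14250.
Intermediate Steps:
f(O) = 2 + 11*O
W(q, n) = n*q
-((W(36, -101) - 6061) + f(-124)) - (23812 + 9320)*(8351 - 8220)/(-1360) = -((-101*36 - 6061) + (2 + 11*(-124))) - (23812 + 9320)*(8351 - 8220)/(-1360) = -((-3636 - 6061) + (2 - 1364)) - 33132*131*(-1)/1360 = -(-9697 - 1362) - 4340292*(-1)/1360 = -1*(-11059) - 1*(-1085073/340) = 11059 + 1085073/340 = 4845133/340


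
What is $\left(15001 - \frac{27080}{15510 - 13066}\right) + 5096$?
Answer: $\frac{12272497}{611} \approx 20086.0$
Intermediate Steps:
$\left(15001 - \frac{27080}{15510 - 13066}\right) + 5096 = \left(15001 - \frac{27080}{2444}\right) + 5096 = \left(15001 - \frac{6770}{611}\right) + 5096 = \frac{9158841}{611} + 5096 = \frac{12272497}{611}$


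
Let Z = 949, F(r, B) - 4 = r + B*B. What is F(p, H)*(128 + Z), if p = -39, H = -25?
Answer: 635430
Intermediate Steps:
F(r, B) = 4 + r + B**2 (F(r, B) = 4 + (r + B*B) = 4 + (r + B**2) = 4 + r + B**2)
F(p, H)*(128 + Z) = (4 - 39 + (-25)**2)*(128 + 949) = (4 - 39 + 625)*1077 = 590*1077 = 635430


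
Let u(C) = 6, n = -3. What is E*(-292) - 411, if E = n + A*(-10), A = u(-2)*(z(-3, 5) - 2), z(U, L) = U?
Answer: -87135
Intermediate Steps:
A = -30 (A = 6*(-3 - 2) = 6*(-5) = -30)
E = 297 (E = -3 - 30*(-10) = -3 + 300 = 297)
E*(-292) - 411 = 297*(-292) - 411 = -86724 - 411 = -87135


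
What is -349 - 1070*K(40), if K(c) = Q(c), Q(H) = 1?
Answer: -1419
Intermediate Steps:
K(c) = 1
-349 - 1070*K(40) = -349 - 1070*1 = -349 - 1070 = -1419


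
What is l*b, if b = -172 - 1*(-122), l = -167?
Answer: 8350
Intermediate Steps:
b = -50 (b = -172 + 122 = -50)
l*b = -167*(-50) = 8350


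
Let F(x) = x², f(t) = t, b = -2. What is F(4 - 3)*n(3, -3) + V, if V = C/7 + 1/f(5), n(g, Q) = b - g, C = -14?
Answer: -34/5 ≈ -6.8000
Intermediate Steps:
n(g, Q) = -2 - g
V = -9/5 (V = -14/7 + 1/5 = -14*⅐ + 1*(⅕) = -2 + ⅕ = -9/5 ≈ -1.8000)
F(4 - 3)*n(3, -3) + V = (4 - 3)²*(-2 - 1*3) - 9/5 = 1²*(-2 - 3) - 9/5 = 1*(-5) - 9/5 = -5 - 9/5 = -34/5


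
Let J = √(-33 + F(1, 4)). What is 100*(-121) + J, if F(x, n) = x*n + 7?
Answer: -12100 + I*√22 ≈ -12100.0 + 4.6904*I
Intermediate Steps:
F(x, n) = 7 + n*x (F(x, n) = n*x + 7 = 7 + n*x)
J = I*√22 (J = √(-33 + (7 + 4*1)) = √(-33 + (7 + 4)) = √(-33 + 11) = √(-22) = I*√22 ≈ 4.6904*I)
100*(-121) + J = 100*(-121) + I*√22 = -12100 + I*√22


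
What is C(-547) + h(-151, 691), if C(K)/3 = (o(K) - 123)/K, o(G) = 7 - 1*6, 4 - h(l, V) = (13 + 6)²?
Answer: -194913/547 ≈ -356.33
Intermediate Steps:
h(l, V) = -357 (h(l, V) = 4 - (13 + 6)² = 4 - 1*19² = 4 - 1*361 = 4 - 361 = -357)
o(G) = 1 (o(G) = 7 - 6 = 1)
C(K) = -366/K (C(K) = 3*((1 - 123)/K) = 3*(-122/K) = -366/K)
C(-547) + h(-151, 691) = -366/(-547) - 357 = -366*(-1/547) - 357 = 366/547 - 357 = -194913/547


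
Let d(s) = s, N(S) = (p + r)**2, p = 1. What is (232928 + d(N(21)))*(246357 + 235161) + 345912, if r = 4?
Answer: 112171408566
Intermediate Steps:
N(S) = 25 (N(S) = (1 + 4)**2 = 5**2 = 25)
(232928 + d(N(21)))*(246357 + 235161) + 345912 = (232928 + 25)*(246357 + 235161) + 345912 = 232953*481518 + 345912 = 112171062654 + 345912 = 112171408566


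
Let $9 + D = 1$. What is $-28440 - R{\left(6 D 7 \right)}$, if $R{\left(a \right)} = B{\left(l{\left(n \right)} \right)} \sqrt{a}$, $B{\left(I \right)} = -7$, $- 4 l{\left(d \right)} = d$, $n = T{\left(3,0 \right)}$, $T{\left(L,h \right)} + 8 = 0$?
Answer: $-28440 + 28 i \sqrt{21} \approx -28440.0 + 128.31 i$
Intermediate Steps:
$D = -8$ ($D = -9 + 1 = -8$)
$T{\left(L,h \right)} = -8$ ($T{\left(L,h \right)} = -8 + 0 = -8$)
$n = -8$
$l{\left(d \right)} = - \frac{d}{4}$
$R{\left(a \right)} = - 7 \sqrt{a}$
$-28440 - R{\left(6 D 7 \right)} = -28440 - - 7 \sqrt{6 \left(-8\right) 7} = -28440 - - 7 \sqrt{\left(-48\right) 7} = -28440 - - 7 \sqrt{-336} = -28440 - - 7 \cdot 4 i \sqrt{21} = -28440 - - 28 i \sqrt{21} = -28440 + 28 i \sqrt{21}$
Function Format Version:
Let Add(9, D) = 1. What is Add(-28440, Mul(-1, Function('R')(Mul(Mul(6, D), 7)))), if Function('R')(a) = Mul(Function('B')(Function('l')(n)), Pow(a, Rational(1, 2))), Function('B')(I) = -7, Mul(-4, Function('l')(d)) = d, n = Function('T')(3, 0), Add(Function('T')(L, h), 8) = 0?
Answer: Add(-28440, Mul(28, I, Pow(21, Rational(1, 2)))) ≈ Add(-28440., Mul(128.31, I))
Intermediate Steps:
D = -8 (D = Add(-9, 1) = -8)
Function('T')(L, h) = -8 (Function('T')(L, h) = Add(-8, 0) = -8)
n = -8
Function('l')(d) = Mul(Rational(-1, 4), d)
Function('R')(a) = Mul(-7, Pow(a, Rational(1, 2)))
Add(-28440, Mul(-1, Function('R')(Mul(Mul(6, D), 7)))) = Add(-28440, Mul(-1, Mul(-7, Pow(Mul(Mul(6, -8), 7), Rational(1, 2))))) = Add(-28440, Mul(-1, Mul(-7, Pow(Mul(-48, 7), Rational(1, 2))))) = Add(-28440, Mul(-1, Mul(-7, Pow(-336, Rational(1, 2))))) = Add(-28440, Mul(-1, Mul(-7, Mul(4, I, Pow(21, Rational(1, 2)))))) = Add(-28440, Mul(-1, Mul(-28, I, Pow(21, Rational(1, 2))))) = Add(-28440, Mul(28, I, Pow(21, Rational(1, 2))))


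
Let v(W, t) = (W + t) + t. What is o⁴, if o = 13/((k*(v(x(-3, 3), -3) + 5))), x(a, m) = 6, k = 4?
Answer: 28561/160000 ≈ 0.17851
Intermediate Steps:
v(W, t) = W + 2*t
o = 13/20 (o = 13/((4*((6 + 2*(-3)) + 5))) = 13/((4*((6 - 6) + 5))) = 13/((4*(0 + 5))) = 13/((4*5)) = 13/20 ≈ 0.65000)
o⁴ = (13/20)⁴ = 28561/160000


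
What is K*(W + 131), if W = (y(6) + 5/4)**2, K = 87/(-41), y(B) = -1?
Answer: -182439/656 ≈ -278.11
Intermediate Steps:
K = -87/41 (K = 87*(-1/41) = -87/41 ≈ -2.1220)
W = 1/16 (W = (-1 + 5/4)**2 = (1/4)**2 = 1/16 ≈ 0.062500)
K*(W + 131) = -87*(1/16 + 131)/41 = -87/41*2097/16 = -182439/656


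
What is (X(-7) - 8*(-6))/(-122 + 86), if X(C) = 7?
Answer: -55/36 ≈ -1.5278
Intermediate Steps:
(X(-7) - 8*(-6))/(-122 + 86) = (7 - 8*(-6))/(-122 + 86) = (7 + 48)/(-36) = -1/36*55 = -55/36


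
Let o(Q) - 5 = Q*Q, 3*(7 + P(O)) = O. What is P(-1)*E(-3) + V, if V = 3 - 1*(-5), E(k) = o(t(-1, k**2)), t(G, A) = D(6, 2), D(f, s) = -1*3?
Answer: -284/3 ≈ -94.667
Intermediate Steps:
P(O) = -7 + O/3
D(f, s) = -3
t(G, A) = -3
o(Q) = 5 + Q**2 (o(Q) = 5 + Q*Q = 5 + Q**2)
E(k) = 14 (E(k) = 5 + (-3)**2 = 5 + 9 = 14)
V = 8 (V = 3 + 5 = 8)
P(-1)*E(-3) + V = (-7 + (1/3)*(-1))*14 + 8 = (-7 - 1/3)*14 + 8 = -22/3*14 + 8 = -308/3 + 8 = -284/3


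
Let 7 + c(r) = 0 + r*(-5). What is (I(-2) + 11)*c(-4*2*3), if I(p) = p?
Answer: 1017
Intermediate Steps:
c(r) = -7 - 5*r (c(r) = -7 + (0 + r*(-5)) = -7 + (0 - 5*r) = -7 - 5*r)
(I(-2) + 11)*c(-4*2*3) = (-2 + 11)*(-7 - 5*(-4*2)*3) = 9*(-7 - (-40)*3) = 9*(-7 - 5*(-24)) = 9*(-7 + 120) = 9*113 = 1017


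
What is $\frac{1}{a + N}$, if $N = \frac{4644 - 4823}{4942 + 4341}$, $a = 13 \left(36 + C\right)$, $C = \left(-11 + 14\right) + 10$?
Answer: $\frac{9283}{5913092} \approx 0.0015699$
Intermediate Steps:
$C = 13$ ($C = 3 + 10 = 13$)
$a = 637$ ($a = 13 \left(36 + 13\right) = 13 \cdot 49 = 637$)
$N = - \frac{179}{9283} \approx -0.019283$
$\frac{1}{a + N} = \frac{1}{637 - \frac{179}{9283}} = \frac{1}{\frac{5913092}{9283}} = \frac{9283}{5913092}$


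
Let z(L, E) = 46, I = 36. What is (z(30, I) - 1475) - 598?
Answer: -2027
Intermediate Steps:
(z(30, I) - 1475) - 598 = (46 - 1475) - 598 = -1429 - 598 = -2027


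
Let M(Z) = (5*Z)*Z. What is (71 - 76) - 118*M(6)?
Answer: -21245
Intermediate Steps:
M(Z) = 5*Z²
(71 - 76) - 118*M(6) = (71 - 76) - 590*6² = -5 - 590*36 = -5 - 118*180 = -5 - 21240 = -21245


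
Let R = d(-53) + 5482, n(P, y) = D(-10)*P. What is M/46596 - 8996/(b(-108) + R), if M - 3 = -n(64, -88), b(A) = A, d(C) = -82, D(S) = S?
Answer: -34647905/20548836 ≈ -1.6861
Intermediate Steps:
n(P, y) = -10*P
R = 5400 (R = -82 + 5482 = 5400)
M = 643 (M = 3 - (-10)*64 = 3 - 1*(-640) = 3 + 640 = 643)
M/46596 - 8996/(b(-108) + R) = 643/46596 - 8996/(-108 + 5400) = 643*(1/46596) - 8996/5292 = 643/46596 - 8996*1/5292 = 643/46596 - 2249/1323 = -34647905/20548836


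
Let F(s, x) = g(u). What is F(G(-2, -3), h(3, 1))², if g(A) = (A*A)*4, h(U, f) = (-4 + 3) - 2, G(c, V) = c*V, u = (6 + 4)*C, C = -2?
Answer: 2560000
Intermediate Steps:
u = -20 (u = (6 + 4)*(-2) = 10*(-2) = -20)
G(c, V) = V*c
h(U, f) = -3 (h(U, f) = -1 - 2 = -3)
g(A) = 4*A² (g(A) = A²*4 = 4*A²)
F(s, x) = 1600 (F(s, x) = 4*(-20)² = 4*400 = 1600)
F(G(-2, -3), h(3, 1))² = 1600² = 2560000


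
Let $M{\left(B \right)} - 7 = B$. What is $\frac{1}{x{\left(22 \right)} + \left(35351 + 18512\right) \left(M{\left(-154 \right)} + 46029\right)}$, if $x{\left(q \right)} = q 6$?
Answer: $\frac{1}{2471342298} \approx 4.0464 \cdot 10^{-10}$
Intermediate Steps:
$M{\left(B \right)} = 7 + B$
$x{\left(q \right)} = 6 q$
$\frac{1}{x{\left(22 \right)} + \left(35351 + 18512\right) \left(M{\left(-154 \right)} + 46029\right)} = \frac{1}{6 \cdot 22 + \left(35351 + 18512\right) \left(\left(7 - 154\right) + 46029\right)} = \frac{1}{132 + 53863 \left(-147 + 46029\right)} = \frac{1}{132 + 53863 \cdot 45882} = \frac{1}{132 + 2471342166} = \frac{1}{2471342298}$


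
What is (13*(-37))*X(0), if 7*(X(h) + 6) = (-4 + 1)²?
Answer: 15873/7 ≈ 2267.6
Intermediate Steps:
X(h) = -33/7 (X(h) = -6 + (-4 + 1)²/7 = -6 + (⅐)*(-3)² = -6 + (⅐)*9 = -6 + 9/7 = -33/7)
(13*(-37))*X(0) = (13*(-37))*(-33/7) = -481*(-33/7) = 15873/7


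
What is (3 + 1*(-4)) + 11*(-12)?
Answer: -133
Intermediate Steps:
(3 + 1*(-4)) + 11*(-12) = (3 - 4) - 132 = -1 - 132 = -133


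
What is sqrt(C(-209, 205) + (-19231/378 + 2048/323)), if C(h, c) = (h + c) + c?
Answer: 5*sqrt(10366282542)/40698 ≈ 12.509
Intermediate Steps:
C(h, c) = h + 2*c (C(h, c) = (c + h) + c = h + 2*c)
sqrt(C(-209, 205) + (-19231/378 + 2048/323)) = sqrt((-209 + 2*205) + (-19231/378 + 2048/323)) = sqrt((-209 + 410) + (-19231*1/378 + 2048*(1/323))) = sqrt(201 + (-19231/378 + 2048/323)) = sqrt(201 - 5437469/122094) = sqrt(19103425/122094) = 5*sqrt(10366282542)/40698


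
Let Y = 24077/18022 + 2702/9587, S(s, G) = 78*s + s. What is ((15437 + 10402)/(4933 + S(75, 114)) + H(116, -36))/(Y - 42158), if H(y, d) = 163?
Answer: -155127147515701/39542933780296901 ≈ -0.0039230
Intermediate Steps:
S(s, G) = 79*s
Y = 279521643/172776914 (Y = 24077*(1/18022) + 2702*(1/9587) = 24077/18022 + 2702/9587 = 279521643/172776914 ≈ 1.6178)
((15437 + 10402)/(4933 + S(75, 114)) + H(116, -36))/(Y - 42158) = ((15437 + 10402)/(4933 + 79*75) + 163)/(279521643/172776914 - 42158) = (25839/(4933 + 5925) + 163)/(-7283649618769/172776914) = (25839/10858 + 163)*(-172776914/7283649618769) = (1795693/10858)*(-172776914/7283649618769) = -155127147515701/39542933780296901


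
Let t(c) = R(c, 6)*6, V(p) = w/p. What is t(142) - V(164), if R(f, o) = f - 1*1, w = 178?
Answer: 69283/82 ≈ 844.92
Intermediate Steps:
R(f, o) = -1 + f (R(f, o) = f - 1 = -1 + f)
V(p) = 178/p
t(c) = -6 + 6*c (t(c) = (-1 + c)*6 = -6 + 6*c)
t(142) - V(164) = (-6 + 6*142) - 178/164 = (-6 + 852) - 178/164 = 846 - 1*89/82 = 846 - 89/82 = 69283/82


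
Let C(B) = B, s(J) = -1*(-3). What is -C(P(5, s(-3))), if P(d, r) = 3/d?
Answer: -3/5 ≈ -0.60000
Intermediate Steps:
s(J) = 3
-C(P(5, s(-3))) = -3/5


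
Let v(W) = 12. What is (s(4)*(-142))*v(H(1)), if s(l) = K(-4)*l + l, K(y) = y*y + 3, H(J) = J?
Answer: -136320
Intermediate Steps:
K(y) = 3 + y² (K(y) = y² + 3 = 3 + y²)
s(l) = 20*l (s(l) = (3 + (-4)²)*l + l = (3 + 16)*l + l = 19*l + l = 20*l)
(s(4)*(-142))*v(H(1)) = ((20*4)*(-142))*12 = (80*(-142))*12 = -11360*12 = -136320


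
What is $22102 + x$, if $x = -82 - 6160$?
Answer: $15860$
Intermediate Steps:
$x = -6242$ ($x = -82 - 6160 = -6242$)
$22102 + x = 22102 - 6242 = 15860$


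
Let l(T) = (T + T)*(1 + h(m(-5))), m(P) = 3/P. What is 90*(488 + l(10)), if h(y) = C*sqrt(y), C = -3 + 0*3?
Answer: 45720 - 1080*I*sqrt(15) ≈ 45720.0 - 4182.8*I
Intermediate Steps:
C = -3 (C = -3 + 0 = -3)
h(y) = -3*sqrt(y)
l(T) = 2*T*(1 - 3*I*sqrt(15)/5) (l(T) = (T + T)*(1 - 3*sqrt(3)*(I*sqrt(5)/5)) = (2*T)*(1 - 3*I*sqrt(15)/5) = 2*T*(1 - 3*I*sqrt(15)/5))
90*(488 + l(10)) = 90*(488 + (2/5)*10*(5 - 3*I*sqrt(15))) = 90*(488 + (20 - 12*I*sqrt(15))) = 90*(508 - 12*I*sqrt(15)) = 45720 - 1080*I*sqrt(15)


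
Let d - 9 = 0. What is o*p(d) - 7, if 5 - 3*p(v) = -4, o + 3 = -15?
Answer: -61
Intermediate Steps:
d = 9 (d = 9 + 0 = 9)
o = -18 (o = -3 - 15 = -18)
p(v) = 3 (p(v) = 5/3 - 1/3*(-4) = 5/3 + 4/3 = 3)
o*p(d) - 7 = -18*3 - 7 = -54 - 7 = -61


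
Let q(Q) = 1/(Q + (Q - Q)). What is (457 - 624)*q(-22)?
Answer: 167/22 ≈ 7.5909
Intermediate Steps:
q(Q) = 1/Q (q(Q) = 1/(Q + 0) = 1/Q)
(457 - 624)*q(-22) = (457 - 624)/(-22) = -167*(-1/22) = 167/22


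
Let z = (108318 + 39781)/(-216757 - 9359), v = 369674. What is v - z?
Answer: 83589354283/226116 ≈ 3.6967e+5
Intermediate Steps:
z = -148099/226116 (z = 148099/(-226116) = 148099*(-1/226116) = -148099/226116 ≈ -0.65497)
v - z = 369674 - 1*(-148099/226116) = 369674 + 148099/226116 = 83589354283/226116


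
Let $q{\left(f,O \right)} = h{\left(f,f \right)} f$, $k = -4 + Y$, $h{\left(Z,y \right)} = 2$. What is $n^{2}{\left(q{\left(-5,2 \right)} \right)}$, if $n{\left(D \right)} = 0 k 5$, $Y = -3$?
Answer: $0$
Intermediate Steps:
$k = -7$ ($k = -4 - 3 = -7$)
$q{\left(f,O \right)} = 2 f$
$n{\left(D \right)} = 0$ ($n{\left(D \right)} = 0 \left(-7\right) 5 = 0 \cdot 5 = 0$)
$n^{2}{\left(q{\left(-5,2 \right)} \right)} = 0^{2} = 0$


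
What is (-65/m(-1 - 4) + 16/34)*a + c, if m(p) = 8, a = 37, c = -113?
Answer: -53885/136 ≈ -396.21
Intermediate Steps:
(-65/m(-1 - 4) + 16/34)*a + c = (-65/8 + 16/34)*37 - 113 = (-65*⅛ + 16*(1/34))*37 - 113 = (-65/8 + 8/17)*37 - 113 = -1041/136*37 - 113 = -38517/136 - 113 = -53885/136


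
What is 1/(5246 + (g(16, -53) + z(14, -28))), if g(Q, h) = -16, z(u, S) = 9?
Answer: 1/5239 ≈ 0.00019088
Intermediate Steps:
1/(5246 + (g(16, -53) + z(14, -28))) = 1/(5246 + (-16 + 9)) = 1/(5246 - 7) = 1/5239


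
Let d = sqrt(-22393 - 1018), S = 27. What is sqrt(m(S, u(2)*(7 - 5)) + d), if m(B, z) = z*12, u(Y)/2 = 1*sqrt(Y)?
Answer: sqrt(48*sqrt(2) + I*sqrt(23411)) ≈ 10.846 + 7.0536*I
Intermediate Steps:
u(Y) = 2*sqrt(Y) (u(Y) = 2*(1*sqrt(Y)) = 2*sqrt(Y))
d = I*sqrt(23411) (d = sqrt(-23411) = I*sqrt(23411) ≈ 153.01*I)
m(B, z) = 12*z
sqrt(m(S, u(2)*(7 - 5)) + d) = sqrt(12*((2*sqrt(2))*(7 - 5)) + I*sqrt(23411)) = sqrt(12*((2*sqrt(2))*2) + I*sqrt(23411)) = sqrt(12*(4*sqrt(2)) + I*sqrt(23411)) = sqrt(48*sqrt(2) + I*sqrt(23411))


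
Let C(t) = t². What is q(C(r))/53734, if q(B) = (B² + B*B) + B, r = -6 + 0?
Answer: 1314/26867 ≈ 0.048908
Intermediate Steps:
r = -6
q(B) = B + 2*B² (q(B) = (B² + B²) + B = 2*B² + B = B + 2*B²)
q(C(r))/53734 = ((-6)²*(1 + 2*(-6)²))/53734 = (36*(1 + 2*36))*(1/53734) = (36*(1 + 72))*(1/53734) = (36*73)*(1/53734) = 2628*(1/53734) = 1314/26867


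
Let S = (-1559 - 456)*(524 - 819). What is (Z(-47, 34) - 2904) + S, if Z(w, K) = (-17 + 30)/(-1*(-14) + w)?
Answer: 19520180/33 ≈ 5.9152e+5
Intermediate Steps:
Z(w, K) = 13/(14 + w)
S = 594425 (S = -2015*(-295) = 594425)
(Z(-47, 34) - 2904) + S = (13/(14 - 47) - 2904) + 594425 = (13/(-33) - 2904) + 594425 = (13*(-1/33) - 2904) + 594425 = (-13/33 - 2904) + 594425 = -95845/33 + 594425 = 19520180/33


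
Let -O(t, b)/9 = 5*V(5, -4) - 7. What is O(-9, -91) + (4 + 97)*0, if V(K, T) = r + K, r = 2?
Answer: -252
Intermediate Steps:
V(K, T) = 2 + K
O(t, b) = -252 (O(t, b) = -9*(5*(2 + 5) - 7) = -9*(5*7 - 7) = -9*(35 - 7) = -9*28 = -252)
O(-9, -91) + (4 + 97)*0 = -252 + (4 + 97)*0 = -252 + 101*0 = -252 + 0 = -252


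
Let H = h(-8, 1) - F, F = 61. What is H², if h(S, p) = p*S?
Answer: 4761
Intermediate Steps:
h(S, p) = S*p
H = -69 (H = -8*1 - 1*61 = -8 - 61 = -69)
H² = (-69)² = 4761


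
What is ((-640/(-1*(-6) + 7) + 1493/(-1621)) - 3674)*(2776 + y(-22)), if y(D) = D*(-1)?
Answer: -219584384698/21073 ≈ -1.0420e+7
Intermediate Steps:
y(D) = -D
((-640/(-1*(-6) + 7) + 1493/(-1621)) - 3674)*(2776 + y(-22)) = ((-640/(-1*(-6) + 7) + 1493/(-1621)) - 3674)*(2776 - 1*(-22)) = ((-640/(6 + 7) + 1493*(-1/1621)) - 3674)*(2776 + 22) = ((-640/13 - 1493/1621) - 3674)*2798 = (-1056849/21073 - 3674)*2798 = -78479051/21073*2798 = -219584384698/21073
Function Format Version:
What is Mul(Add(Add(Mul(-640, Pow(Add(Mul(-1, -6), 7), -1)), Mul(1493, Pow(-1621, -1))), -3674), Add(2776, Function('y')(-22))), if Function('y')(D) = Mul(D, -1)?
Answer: Rational(-219584384698, 21073) ≈ -1.0420e+7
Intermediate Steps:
Function('y')(D) = Mul(-1, D)
Mul(Add(Add(Mul(-640, Pow(Add(Mul(-1, -6), 7), -1)), Mul(1493, Pow(-1621, -1))), -3674), Add(2776, Function('y')(-22))) = Mul(Add(Add(Mul(-640, Pow(Add(Mul(-1, -6), 7), -1)), Mul(1493, Pow(-1621, -1))), -3674), Add(2776, Mul(-1, -22))) = Mul(Add(Add(Mul(-640, Pow(Add(6, 7), -1)), Mul(1493, Rational(-1, 1621))), -3674), Add(2776, 22)) = Mul(Add(Add(Mul(-640, Pow(13, -1)), Rational(-1493, 1621)), -3674), 2798) = Mul(Add(Add(Mul(-640, Rational(1, 13)), Rational(-1493, 1621)), -3674), 2798) = Mul(Add(Add(Rational(-640, 13), Rational(-1493, 1621)), -3674), 2798) = Mul(Add(Rational(-1056849, 21073), -3674), 2798) = Mul(Rational(-78479051, 21073), 2798) = Rational(-219584384698, 21073)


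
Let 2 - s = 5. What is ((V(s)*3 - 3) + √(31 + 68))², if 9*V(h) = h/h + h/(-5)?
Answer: 23644/225 - 74*√11/5 ≈ 55.998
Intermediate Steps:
s = -3 (s = 2 - 1*5 = 2 - 5 = -3)
V(h) = ⅑ - h/45 (V(h) = (h/h + h/(-5))/9 = (1 + h*(-⅕))/9 = (1 - h/5)/9 = ⅑ - h/45)
((V(s)*3 - 3) + √(31 + 68))² = (((⅑ - 1/45*(-3))*3 - 3) + √(31 + 68))² = (((⅑ + 1/15)*3 - 3) + √99)² = (((8/45)*3 - 3) + 3*√11)² = ((8/15 - 3) + 3*√11)² = (-37/15 + 3*√11)²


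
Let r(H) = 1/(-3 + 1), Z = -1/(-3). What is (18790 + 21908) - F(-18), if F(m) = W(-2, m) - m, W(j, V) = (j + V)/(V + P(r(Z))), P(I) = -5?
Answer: 935620/23 ≈ 40679.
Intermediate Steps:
Z = ⅓ (Z = -1*(-⅓) = ⅓ ≈ 0.33333)
r(H) = -½ (r(H) = 1/(-2) = -½)
W(j, V) = (V + j)/(-5 + V) (W(j, V) = (j + V)/(V - 5) = (V + j)/(-5 + V))
F(m) = -m + (-2 + m)/(-5 + m) (F(m) = (m - 2)/(-5 + m) - m = (-2 + m)/(-5 + m) - m = -m + (-2 + m)/(-5 + m))
(18790 + 21908) - F(-18) = (18790 + 21908) - (-2 - 18 - 1*(-18)*(-5 - 18))/(-5 - 18) = 40698 - (-2 - 18 - 1*(-18)*(-23))/(-23) = 40698 - (-1)*(-2 - 18 - 414)/23 = 40698 - (-1)*(-434)/23 = 40698 - 1*434/23 = 40698 - 434/23 = 935620/23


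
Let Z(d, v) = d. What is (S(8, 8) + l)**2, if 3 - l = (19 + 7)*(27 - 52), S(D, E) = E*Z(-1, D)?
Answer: 416025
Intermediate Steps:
S(D, E) = -E (S(D, E) = E*(-1) = -E)
l = 653 (l = 3 - (19 + 7)*(27 - 52) = 3 - 26*(-25) = 3 - 1*(-650) = 3 + 650 = 653)
(S(8, 8) + l)**2 = (-1*8 + 653)**2 = (-8 + 653)**2 = 645**2 = 416025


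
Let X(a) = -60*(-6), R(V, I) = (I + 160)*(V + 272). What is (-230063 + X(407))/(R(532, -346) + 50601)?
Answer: 229703/98943 ≈ 2.3216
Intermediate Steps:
R(V, I) = (160 + I)*(272 + V)
X(a) = 360
(-230063 + X(407))/(R(532, -346) + 50601) = (-230063 + 360)/((43520 + 160*532 + 272*(-346) - 346*532) + 50601) = -229703/((43520 + 85120 - 94112 - 184072) + 50601) = -229703/(-149544 + 50601) = -229703/(-98943) = -229703*(-1/98943) = 229703/98943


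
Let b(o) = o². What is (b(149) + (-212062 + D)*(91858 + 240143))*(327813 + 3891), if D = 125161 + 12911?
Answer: -8148219793338456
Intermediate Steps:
D = 138072
(b(149) + (-212062 + D)*(91858 + 240143))*(327813 + 3891) = (149² + (-212062 + 138072)*(91858 + 240143))*(327813 + 3891) = (22201 - 73990*332001)*331704 = (22201 - 24564753990)*331704 = -24564731789*331704 = -8148219793338456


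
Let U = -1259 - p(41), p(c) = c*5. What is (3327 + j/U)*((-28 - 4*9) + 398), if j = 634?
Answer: 406652849/366 ≈ 1.1111e+6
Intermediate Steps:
p(c) = 5*c
U = -1464 (U = -1259 - 5*41 = -1259 - 1*205 = -1259 - 205 = -1464)
(3327 + j/U)*((-28 - 4*9) + 398) = (3327 + 634/(-1464))*((-28 - 4*9) + 398) = (3327 + 634*(-1/1464))*((-28 - 36) + 398) = (3327 - 317/732)*(-64 + 398) = (2435047/732)*334 = 406652849/366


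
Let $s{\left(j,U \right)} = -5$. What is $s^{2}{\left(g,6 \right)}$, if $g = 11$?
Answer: $25$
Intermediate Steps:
$s^{2}{\left(g,6 \right)} = \left(-5\right)^{2} = 25$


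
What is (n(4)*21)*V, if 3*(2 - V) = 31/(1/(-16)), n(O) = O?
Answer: 14056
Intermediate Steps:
V = 502/3 (V = 2 - 31/(3*(1/(-16))) = 2 - 31/(3*(-1/16)) = 2 - 31*(-16)/3 = 2 - ⅓*(-496) = 2 + 496/3 = 502/3 ≈ 167.33)
(n(4)*21)*V = (4*21)*(502/3) = 84*(502/3) = 14056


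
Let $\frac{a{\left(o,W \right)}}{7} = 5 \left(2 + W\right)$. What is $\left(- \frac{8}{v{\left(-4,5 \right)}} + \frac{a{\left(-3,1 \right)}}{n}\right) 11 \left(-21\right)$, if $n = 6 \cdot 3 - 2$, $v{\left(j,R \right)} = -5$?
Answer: $- \frac{150843}{80} \approx -1885.5$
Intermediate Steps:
$n = 16$ ($n = 18 - 2 = 16$)
$a{\left(o,W \right)} = 70 + 35 W$ ($a{\left(o,W \right)} = 7 \cdot 5 \left(2 + W\right) = 7 \left(10 + 5 W\right) = 70 + 35 W$)
$\left(- \frac{8}{v{\left(-4,5 \right)}} + \frac{a{\left(-3,1 \right)}}{n}\right) 11 \left(-21\right) = \left(- \frac{8}{-5} + \frac{70 + 35 \cdot 1}{16}\right) 11 \left(-21\right) = \left(\left(-8\right) \left(- \frac{1}{5}\right) + \left(70 + 35\right) \frac{1}{16}\right) 11 \left(-21\right) = \left(\frac{8}{5} + 105 \cdot \frac{1}{16}\right) 11 \left(-21\right) = \left(\frac{8}{5} + \frac{105}{16}\right) 11 \left(-21\right) = \frac{653}{80} \cdot 11 \left(-21\right) = \frac{7183}{80} \left(-21\right) = - \frac{150843}{80}$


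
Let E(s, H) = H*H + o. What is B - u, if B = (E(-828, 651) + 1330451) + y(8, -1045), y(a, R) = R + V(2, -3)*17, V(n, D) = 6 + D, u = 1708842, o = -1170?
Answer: 43246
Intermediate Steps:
E(s, H) = -1170 + H² (E(s, H) = H*H - 1170 = H² - 1170 = -1170 + H²)
y(a, R) = 51 + R (y(a, R) = R + (6 - 3)*17 = R + 3*17 = R + 51 = 51 + R)
B = 1752088 (B = ((-1170 + 651²) + 1330451) + (51 - 1045) = ((-1170 + 423801) + 1330451) - 994 = (422631 + 1330451) - 994 = 1753082 - 994 = 1752088)
B - u = 1752088 - 1*1708842 = 1752088 - 1708842 = 43246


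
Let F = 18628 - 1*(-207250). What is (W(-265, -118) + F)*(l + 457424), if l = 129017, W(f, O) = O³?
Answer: -831077208914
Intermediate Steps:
F = 225878 (F = 18628 + 207250 = 225878)
(W(-265, -118) + F)*(l + 457424) = ((-118)³ + 225878)*(129017 + 457424) = (-1643032 + 225878)*586441 = -1417154*586441 = -831077208914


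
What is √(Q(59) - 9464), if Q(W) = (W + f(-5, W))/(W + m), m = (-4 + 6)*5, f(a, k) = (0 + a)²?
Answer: 2*I*√1251453/23 ≈ 97.277*I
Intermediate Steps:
f(a, k) = a²
m = 10 (m = 2*5 = 10)
Q(W) = (25 + W)/(10 + W) (Q(W) = (W + (-5)²)/(W + 10) = (W + 25)/(10 + W) = (25 + W)/(10 + W))
√(Q(59) - 9464) = √((25 + 59)/(10 + 59) - 9464) = √(84/69 - 9464) = √((1/69)*84 - 9464) = √(28/23 - 9464) = √(-217644/23) = 2*I*√1251453/23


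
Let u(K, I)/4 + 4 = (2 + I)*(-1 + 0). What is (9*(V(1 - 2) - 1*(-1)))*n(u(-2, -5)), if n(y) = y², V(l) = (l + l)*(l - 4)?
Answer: 1584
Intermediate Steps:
u(K, I) = -24 - 4*I (u(K, I) = -16 + 4*((2 + I)*(-1 + 0)) = -16 + 4*((2 + I)*(-1)) = -16 + 4*(-2 - I) = -16 + (-8 - 4*I) = -24 - 4*I)
V(l) = 2*l*(-4 + l) (V(l) = (2*l)*(-4 + l) = 2*l*(-4 + l))
(9*(V(1 - 2) - 1*(-1)))*n(u(-2, -5)) = (9*(2*(1 - 2)*(-4 + (1 - 2)) - 1*(-1)))*(-24 - 4*(-5))² = (9*(2*(-1)*(-4 - 1) + 1))*(-24 + 20)² = (9*(2*(-1)*(-5) + 1))*(-4)² = (9*(10 + 1))*16 = (9*11)*16 = 99*16 = 1584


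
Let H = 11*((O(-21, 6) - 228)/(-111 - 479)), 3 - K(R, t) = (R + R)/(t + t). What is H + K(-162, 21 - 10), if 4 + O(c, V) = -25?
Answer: 146147/6490 ≈ 22.519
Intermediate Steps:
O(c, V) = -29 (O(c, V) = -4 - 25 = -29)
K(R, t) = 3 - R/t (K(R, t) = 3 - (R + R)/(t + t) = 3 - 2*R/(2*t) = 3 - 2*R*1/(2*t) = 3 - R/t)
H = 2827/590 (H = 11*((-29 - 228)/(-111 - 479)) = 11*(-257/(-590)) = 11*(-257*(-1/590)) = 11*(257/590) = 2827/590 ≈ 4.7915)
H + K(-162, 21 - 10) = 2827/590 + (3 - 1*(-162)/(21 - 10)) = 2827/590 + (3 - 1*(-162)/11) = 2827/590 + (3 - 1*(-162)*1/11) = 2827/590 + (3 + 162/11) = 2827/590 + 195/11 = 146147/6490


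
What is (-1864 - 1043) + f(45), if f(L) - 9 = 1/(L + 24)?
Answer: -199961/69 ≈ -2898.0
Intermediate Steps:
f(L) = 9 + 1/(24 + L) (f(L) = 9 + 1/(L + 24) = 9 + 1/(24 + L))
(-1864 - 1043) + f(45) = (-1864 - 1043) + (217 + 9*45)/(24 + 45) = -2907 + (217 + 405)/69 = -2907 + (1/69)*622 = -2907 + 622/69 = -199961/69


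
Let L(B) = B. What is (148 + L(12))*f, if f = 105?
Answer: 16800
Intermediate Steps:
(148 + L(12))*f = (148 + 12)*105 = 160*105 = 16800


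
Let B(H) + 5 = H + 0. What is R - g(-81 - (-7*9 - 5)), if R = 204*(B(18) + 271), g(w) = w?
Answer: 57949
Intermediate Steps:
B(H) = -5 + H (B(H) = -5 + (H + 0) = -5 + H)
R = 57936 (R = 204*((-5 + 18) + 271) = 204*(13 + 271) = 204*284 = 57936)
R - g(-81 - (-7*9 - 5)) = 57936 - (-81 - (-7*9 - 5)) = 57936 - (-81 - (-63 - 5)) = 57936 - (-81 - 1*(-68)) = 57936 - (-81 + 68) = 57936 - 1*(-13) = 57936 + 13 = 57949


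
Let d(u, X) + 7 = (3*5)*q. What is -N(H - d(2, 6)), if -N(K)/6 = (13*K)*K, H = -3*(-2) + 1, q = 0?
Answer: 15288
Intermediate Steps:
d(u, X) = -7 (d(u, X) = -7 + (3*5)*0 = -7 + 15*0 = -7 + 0 = -7)
H = 7 (H = 6 + 1 = 7)
N(K) = -78*K² (N(K) = -6*13*K*K = -78*K²)
-N(H - d(2, 6)) = -(-78)*(7 - 1*(-7))² = -(-78)*(7 + 7)² = -(-78)*14² = -(-78)*196 = -1*(-15288) = 15288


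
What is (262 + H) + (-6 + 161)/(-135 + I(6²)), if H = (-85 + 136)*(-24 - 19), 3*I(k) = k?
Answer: -237668/123 ≈ -1932.3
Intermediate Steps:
I(k) = k/3
H = -2193 (H = 51*(-43) = -2193)
(262 + H) + (-6 + 161)/(-135 + I(6²)) = (262 - 2193) + (-6 + 161)/(-135 + (⅓)*6²) = -1931 + 155/(-135 + (⅓)*36) = -1931 + 155/(-135 + 12) = -1931 + 155/(-123) = -1931 + 155*(-1/123) = -1931 - 155/123 = -237668/123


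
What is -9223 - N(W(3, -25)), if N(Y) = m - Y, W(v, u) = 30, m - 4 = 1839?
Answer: -11036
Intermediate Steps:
m = 1843 (m = 4 + 1839 = 1843)
N(Y) = 1843 - Y
-9223 - N(W(3, -25)) = -9223 - (1843 - 1*30) = -9223 - (1843 - 30) = -9223 - 1*1813 = -9223 - 1813 = -11036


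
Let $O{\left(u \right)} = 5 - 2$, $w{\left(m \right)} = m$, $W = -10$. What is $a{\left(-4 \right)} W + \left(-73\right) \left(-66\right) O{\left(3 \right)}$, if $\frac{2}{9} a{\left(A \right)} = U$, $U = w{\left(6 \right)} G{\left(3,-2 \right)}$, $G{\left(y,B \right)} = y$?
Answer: $13644$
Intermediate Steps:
$O{\left(u \right)} = 3$
$U = 18$ ($U = 6 \cdot 3 = 18$)
$a{\left(A \right)} = 81$ ($a{\left(A \right)} = \frac{9}{2} \cdot 18 = 81$)
$a{\left(-4 \right)} W + \left(-73\right) \left(-66\right) O{\left(3 \right)} = 81 \left(-10\right) + \left(-73\right) \left(-66\right) 3 = -810 + 4818 \cdot 3 = -810 + 14454 = 13644$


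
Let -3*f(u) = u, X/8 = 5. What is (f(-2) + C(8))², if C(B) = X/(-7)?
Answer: 11236/441 ≈ 25.478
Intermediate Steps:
X = 40 (X = 8*5 = 40)
f(u) = -u/3
C(B) = -40/7 (C(B) = 40/(-7) = 40*(-⅐) = -40/7)
(f(-2) + C(8))² = (-⅓*(-2) - 40/7)² = (⅔ - 40/7)² = (-106/21)² = 11236/441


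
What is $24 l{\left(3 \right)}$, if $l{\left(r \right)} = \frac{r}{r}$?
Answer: $24$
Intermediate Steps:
$l{\left(r \right)} = 1$
$24 l{\left(3 \right)} = 24 \cdot 1 = 24$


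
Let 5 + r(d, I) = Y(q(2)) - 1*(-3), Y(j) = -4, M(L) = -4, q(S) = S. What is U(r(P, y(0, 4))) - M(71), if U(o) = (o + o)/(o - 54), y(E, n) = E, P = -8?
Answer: 21/5 ≈ 4.2000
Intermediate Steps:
r(d, I) = -6 (r(d, I) = -5 + (-4 - 1*(-3)) = -5 + (-4 + 3) = -5 - 1 = -6)
U(o) = 2*o/(-54 + o) (U(o) = (2*o)/(-54 + o) = 2*o/(-54 + o))
U(r(P, y(0, 4))) - M(71) = 2*(-6)/(-54 - 6) - 1*(-4) = 2*(-6)/(-60) + 4 = 2*(-6)*(-1/60) + 4 = ⅕ + 4 = 21/5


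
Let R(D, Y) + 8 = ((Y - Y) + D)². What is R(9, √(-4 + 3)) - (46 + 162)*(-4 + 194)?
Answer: -39447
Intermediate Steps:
R(D, Y) = -8 + D² (R(D, Y) = -8 + ((Y - Y) + D)² = -8 + (0 + D)² = -8 + D²)
R(9, √(-4 + 3)) - (46 + 162)*(-4 + 194) = (-8 + 9²) - (46 + 162)*(-4 + 194) = (-8 + 81) - 208*190 = 73 - 1*39520 = 73 - 39520 = -39447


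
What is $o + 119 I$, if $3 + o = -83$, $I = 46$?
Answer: $5388$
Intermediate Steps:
$o = -86$ ($o = -3 - 83 = -86$)
$o + 119 I = -86 + 119 \cdot 46 = -86 + 5474 = 5388$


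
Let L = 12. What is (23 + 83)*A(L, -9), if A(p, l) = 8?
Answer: 848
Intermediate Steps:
(23 + 83)*A(L, -9) = (23 + 83)*8 = 106*8 = 848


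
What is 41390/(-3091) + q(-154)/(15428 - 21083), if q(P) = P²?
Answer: -307366606/17479605 ≈ -17.584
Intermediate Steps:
41390/(-3091) + q(-154)/(15428 - 21083) = 41390/(-3091) + (-154)²/(15428 - 21083) = 41390*(-1/3091) + 23716/(-5655) = -41390/3091 + 23716*(-1/5655) = -41390/3091 - 23716/5655 = -307366606/17479605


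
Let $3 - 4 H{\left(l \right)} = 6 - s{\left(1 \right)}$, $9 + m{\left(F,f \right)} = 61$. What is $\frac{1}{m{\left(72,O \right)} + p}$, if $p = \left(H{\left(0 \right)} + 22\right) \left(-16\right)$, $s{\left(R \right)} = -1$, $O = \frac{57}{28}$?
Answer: $- \frac{1}{284} \approx -0.0035211$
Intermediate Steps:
$O = \frac{57}{28}$ ($O = 57 \cdot \frac{1}{28} = \frac{57}{28} \approx 2.0357$)
$m{\left(F,f \right)} = 52$ ($m{\left(F,f \right)} = -9 + 61 = 52$)
$H{\left(l \right)} = -1$ ($H{\left(l \right)} = \frac{3}{4} - \frac{6 - -1}{4} = \frac{3}{4} - \frac{6 + 1}{4} = \frac{3}{4} - \frac{7}{4} = -1$)
$p = -336$ ($p = \left(-1 + 22\right) \left(-16\right) = 21 \left(-16\right) = -336$)
$\frac{1}{m{\left(72,O \right)} + p} = \frac{1}{52 - 336} = \frac{1}{-284} = - \frac{1}{284}$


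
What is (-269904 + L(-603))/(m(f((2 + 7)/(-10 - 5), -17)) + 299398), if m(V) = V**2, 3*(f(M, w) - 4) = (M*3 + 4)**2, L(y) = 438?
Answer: -1515746250/1684290991 ≈ -0.89993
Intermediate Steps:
f(M, w) = 4 + (4 + 3*M)**2/3 (f(M, w) = 4 + (M*3 + 4)**2/3 = 4 + (3*M + 4)**2/3 = 4 + (4 + 3*M)**2/3)
(-269904 + L(-603))/(m(f((2 + 7)/(-10 - 5), -17)) + 299398) = (-269904 + 438)/((4 + (4 + 3*((2 + 7)/(-10 - 5)))**2/3)**2 + 299398) = -269466/((4 + (4 + 3*(9/(-15)))**2/3)**2 + 299398) = -269466/((4 + (4 + 3*(9*(-1/15)))**2/3)**2 + 299398) = -269466/((4 + (4 + 3*(-3/5))**2/3)**2 + 299398) = -269466/((4 + (4 - 9/5)**2/3)**2 + 299398) = -269466/((4 + (11/5)**2/3)**2 + 299398) = -269466/((4 + (1/3)*(121/25))**2 + 299398) = -269466/((4 + 121/75)**2 + 299398) = -269466/((421/75)**2 + 299398) = -269466/(177241/5625 + 299398) = -269466/1684290991/5625 = -269466*5625/1684290991 = -1515746250/1684290991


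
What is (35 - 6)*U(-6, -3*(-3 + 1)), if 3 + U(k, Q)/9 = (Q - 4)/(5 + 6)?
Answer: -8091/11 ≈ -735.54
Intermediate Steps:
U(k, Q) = -333/11 + 9*Q/11 (U(k, Q) = -27 + 9*((Q - 4)/(5 + 6)) = -27 + 9*((-4 + Q)/11) = -27 + 9*((-4 + Q)*(1/11)) = -27 + 9*(-4/11 + Q/11) = -27 + (-36/11 + 9*Q/11) = -333/11 + 9*Q/11)
(35 - 6)*U(-6, -3*(-3 + 1)) = (35 - 6)*(-333/11 + 9*(-3*(-3 + 1))/11) = 29*(-333/11 + 9*(-3*(-2))/11) = 29*(-333/11 + (9/11)*6) = 29*(-333/11 + 54/11) = 29*(-279/11) = -8091/11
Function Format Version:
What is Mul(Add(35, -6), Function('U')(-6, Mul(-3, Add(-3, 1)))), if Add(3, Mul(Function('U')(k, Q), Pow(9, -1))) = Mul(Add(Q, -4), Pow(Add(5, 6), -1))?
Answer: Rational(-8091, 11) ≈ -735.54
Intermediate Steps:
Function('U')(k, Q) = Add(Rational(-333, 11), Mul(Rational(9, 11), Q)) (Function('U')(k, Q) = Add(-27, Mul(9, Mul(Add(Q, -4), Pow(Add(5, 6), -1)))) = Add(-27, Mul(9, Mul(Add(-4, Q), Pow(11, -1)))) = Add(-27, Mul(9, Mul(Add(-4, Q), Rational(1, 11)))) = Add(-27, Mul(9, Add(Rational(-4, 11), Mul(Rational(1, 11), Q)))) = Add(-27, Add(Rational(-36, 11), Mul(Rational(9, 11), Q))) = Add(Rational(-333, 11), Mul(Rational(9, 11), Q)))
Mul(Add(35, -6), Function('U')(-6, Mul(-3, Add(-3, 1)))) = Mul(Add(35, -6), Add(Rational(-333, 11), Mul(Rational(9, 11), Mul(-3, Add(-3, 1))))) = Mul(29, Add(Rational(-333, 11), Mul(Rational(9, 11), Mul(-3, -2)))) = Mul(29, Add(Rational(-333, 11), Mul(Rational(9, 11), 6))) = Mul(29, Add(Rational(-333, 11), Rational(54, 11))) = Mul(29, Rational(-279, 11)) = Rational(-8091, 11)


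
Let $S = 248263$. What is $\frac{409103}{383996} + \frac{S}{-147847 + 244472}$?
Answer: $\frac{134861576323}{37103613500} \approx 3.6347$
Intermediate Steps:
$\frac{409103}{383996} + \frac{S}{-147847 + 244472} = \frac{409103}{383996} + \frac{248263}{-147847 + 244472} = 409103 \cdot \frac{1}{383996} + \frac{248263}{96625} = \frac{409103}{383996} + 248263 \cdot \frac{1}{96625} = \frac{409103}{383996} + \frac{248263}{96625} = \frac{134861576323}{37103613500}$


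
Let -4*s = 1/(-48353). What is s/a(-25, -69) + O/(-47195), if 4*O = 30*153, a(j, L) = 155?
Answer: -6880138931/282970459540 ≈ -0.024314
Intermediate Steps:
s = 1/193412 (s = -¼/(-48353) = -¼*(-1/48353) = 1/193412 ≈ 5.1703e-6)
O = 2295/2 (O = (30*153)/4 = (¼)*4590 = 2295/2 ≈ 1147.5)
s/a(-25, -69) + O/(-47195) = (1/193412)/155 + (2295/2)/(-47195) = (1/193412)*(1/155) + (2295/2)*(-1/47195) = 1/29978860 - 459/18878 = -6880138931/282970459540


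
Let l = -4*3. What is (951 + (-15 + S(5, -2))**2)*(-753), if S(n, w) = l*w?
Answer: -777096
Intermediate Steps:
l = -12
S(n, w) = -12*w
(951 + (-15 + S(5, -2))**2)*(-753) = (951 + (-15 - 12*(-2))**2)*(-753) = (951 + (-15 + 24)**2)*(-753) = (951 + 9**2)*(-753) = (951 + 81)*(-753) = 1032*(-753) = -777096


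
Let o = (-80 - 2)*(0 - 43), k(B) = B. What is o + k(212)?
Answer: 3738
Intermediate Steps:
o = 3526 (o = -82*(-43) = 3526)
o + k(212) = 3526 + 212 = 3738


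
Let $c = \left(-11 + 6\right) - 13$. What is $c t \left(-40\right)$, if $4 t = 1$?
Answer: $180$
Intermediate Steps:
$t = \frac{1}{4}$ ($t = \frac{1}{4} \cdot 1 = \frac{1}{4} \approx 0.25$)
$c = -18$ ($c = -5 - 13 = -18$)
$c t \left(-40\right) = \left(-18\right) \frac{1}{4} \left(-40\right) = \left(- \frac{9}{2}\right) \left(-40\right) = 180$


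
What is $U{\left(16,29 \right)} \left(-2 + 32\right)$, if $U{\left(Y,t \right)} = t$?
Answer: $870$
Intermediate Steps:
$U{\left(16,29 \right)} \left(-2 + 32\right) = 29 \left(-2 + 32\right) = 29 \cdot 30 = 870$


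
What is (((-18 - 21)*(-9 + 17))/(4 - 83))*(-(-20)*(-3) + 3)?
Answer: -17784/79 ≈ -225.11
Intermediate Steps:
(((-18 - 21)*(-9 + 17))/(4 - 83))*(-(-20)*(-3) + 3) = ((-39*8)/(-79))*(-4*15 + 3) = (-1/79*(-312))*(-60 + 3) = (312/79)*(-57) = -17784/79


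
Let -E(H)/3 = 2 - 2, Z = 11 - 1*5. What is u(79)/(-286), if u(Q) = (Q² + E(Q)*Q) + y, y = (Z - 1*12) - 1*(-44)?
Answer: -483/22 ≈ -21.955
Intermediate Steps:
Z = 6 (Z = 11 - 5 = 6)
E(H) = 0 (E(H) = -3*(2 - 2) = -3*0 = 0)
y = 38 (y = (6 - 1*12) - 1*(-44) = (6 - 12) + 44 = -6 + 44 = 38)
u(Q) = 38 + Q² (u(Q) = (Q² + 0*Q) + 38 = (Q² + 0) + 38 = Q² + 38 = 38 + Q²)
u(79)/(-286) = (38 + 79²)/(-286) = (38 + 6241)*(-1/286) = 6279*(-1/286) = -483/22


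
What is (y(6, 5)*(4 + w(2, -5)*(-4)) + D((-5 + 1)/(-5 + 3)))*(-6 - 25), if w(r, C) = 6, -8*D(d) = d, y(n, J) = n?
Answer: 14911/4 ≈ 3727.8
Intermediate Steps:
D(d) = -d/8
(y(6, 5)*(4 + w(2, -5)*(-4)) + D((-5 + 1)/(-5 + 3)))*(-6 - 25) = (6*(4 + 6*(-4)) - (-5 + 1)/(8*(-5 + 3)))*(-6 - 25) = (6*(4 - 24) - (-1)/(2*(-2)))*(-31) = (6*(-20) - (-1)*(-1)/(2*2))*(-31) = (-120 - 1/8*2)*(-31) = (-120 - 1/4)*(-31) = -481/4*(-31) = 14911/4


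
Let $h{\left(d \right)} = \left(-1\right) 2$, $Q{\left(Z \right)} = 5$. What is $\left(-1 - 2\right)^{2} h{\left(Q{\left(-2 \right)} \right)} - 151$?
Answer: $-169$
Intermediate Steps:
$h{\left(d \right)} = -2$
$\left(-1 - 2\right)^{2} h{\left(Q{\left(-2 \right)} \right)} - 151 = \left(-1 - 2\right)^{2} \left(-2\right) - 151 = \left(-3\right)^{2} \left(-2\right) - 151 = 9 \left(-2\right) - 151 = -18 - 151 = -169$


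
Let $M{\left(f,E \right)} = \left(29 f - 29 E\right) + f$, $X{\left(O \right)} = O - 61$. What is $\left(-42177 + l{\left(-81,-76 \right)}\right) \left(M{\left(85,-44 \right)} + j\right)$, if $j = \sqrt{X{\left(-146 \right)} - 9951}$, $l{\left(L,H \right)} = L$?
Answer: $-161679108 - 42258 i \sqrt{10158} \approx -1.6168 \cdot 10^{8} - 4.2591 \cdot 10^{6} i$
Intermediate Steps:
$X{\left(O \right)} = -61 + O$
$j = i \sqrt{10158}$ ($j = \sqrt{\left(-61 - 146\right) - 9951} = \sqrt{-207 - 9951} = \sqrt{-10158} = i \sqrt{10158} \approx 100.79 i$)
$M{\left(f,E \right)} = - 29 E + 30 f$ ($M{\left(f,E \right)} = \left(- 29 E + 29 f\right) + f = - 29 E + 30 f$)
$\left(-42177 + l{\left(-81,-76 \right)}\right) \left(M{\left(85,-44 \right)} + j\right) = \left(-42177 - 81\right) \left(\left(\left(-29\right) \left(-44\right) + 30 \cdot 85\right) + i \sqrt{10158}\right) = - 42258 \left(\left(1276 + 2550\right) + i \sqrt{10158}\right) = - 42258 \left(3826 + i \sqrt{10158}\right) = -161679108 - 42258 i \sqrt{10158}$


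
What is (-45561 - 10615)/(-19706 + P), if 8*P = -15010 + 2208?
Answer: 224704/85225 ≈ 2.6366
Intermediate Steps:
P = -6401/4 (P = (-15010 + 2208)/8 = (⅛)*(-12802) = -6401/4 ≈ -1600.3)
(-45561 - 10615)/(-19706 + P) = (-45561 - 10615)/(-19706 - 6401/4) = -56176/(-85225/4) = -56176*(-4/85225) = 224704/85225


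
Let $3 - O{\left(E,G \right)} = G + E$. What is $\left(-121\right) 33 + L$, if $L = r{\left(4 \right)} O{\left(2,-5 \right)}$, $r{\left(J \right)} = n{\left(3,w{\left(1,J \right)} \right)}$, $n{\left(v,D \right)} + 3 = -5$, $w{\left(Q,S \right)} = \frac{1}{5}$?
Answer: $-4041$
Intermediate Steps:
$w{\left(Q,S \right)} = \frac{1}{5}$
$n{\left(v,D \right)} = -8$ ($n{\left(v,D \right)} = -3 - 5 = -8$)
$r{\left(J \right)} = -8$
$O{\left(E,G \right)} = 3 - E - G$ ($O{\left(E,G \right)} = 3 - \left(G + E\right) = 3 - \left(E + G\right) = 3 - E - G$)
$L = -48$ ($L = - 8 \left(3 - 2 - -5\right) = - 8 \left(3 - 2 + 5\right) = \left(-8\right) 6 = -48$)
$\left(-121\right) 33 + L = \left(-121\right) 33 - 48 = -3993 - 48 = -4041$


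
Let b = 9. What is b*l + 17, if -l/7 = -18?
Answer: 1151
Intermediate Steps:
l = 126 (l = -7*(-18) = 126)
b*l + 17 = 9*126 + 17 = 1134 + 17 = 1151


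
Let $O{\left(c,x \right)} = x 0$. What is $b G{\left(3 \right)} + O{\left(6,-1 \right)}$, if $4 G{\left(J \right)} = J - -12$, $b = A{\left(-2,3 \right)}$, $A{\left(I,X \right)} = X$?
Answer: $\frac{45}{4} \approx 11.25$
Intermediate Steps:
$b = 3$
$G{\left(J \right)} = 3 + \frac{J}{4}$ ($G{\left(J \right)} = \frac{J - -12}{4} = \frac{J + 12}{4} = \frac{12 + J}{4} = 3 + \frac{J}{4}$)
$O{\left(c,x \right)} = 0$
$b G{\left(3 \right)} + O{\left(6,-1 \right)} = 3 \left(3 + \frac{1}{4} \cdot 3\right) + 0 = 3 \left(3 + \frac{3}{4}\right) + 0 = 3 \cdot \frac{15}{4} + 0 = \frac{45}{4} + 0 = \frac{45}{4}$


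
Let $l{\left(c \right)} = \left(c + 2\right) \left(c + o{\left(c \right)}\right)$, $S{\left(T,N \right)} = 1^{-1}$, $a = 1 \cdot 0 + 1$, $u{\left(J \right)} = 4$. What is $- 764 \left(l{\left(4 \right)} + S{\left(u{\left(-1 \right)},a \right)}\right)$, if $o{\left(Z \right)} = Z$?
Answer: $-37436$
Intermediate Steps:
$a = 1$ ($a = 0 + 1 = 1$)
$S{\left(T,N \right)} = 1$
$l{\left(c \right)} = 2 c \left(2 + c\right)$ ($l{\left(c \right)} = \left(c + 2\right) \left(c + c\right) = \left(2 + c\right) 2 c = 2 c \left(2 + c\right)$)
$- 764 \left(l{\left(4 \right)} + S{\left(u{\left(-1 \right)},a \right)}\right) = - 764 \left(2 \cdot 4 \left(2 + 4\right) + 1\right) = - 764 \left(2 \cdot 4 \cdot 6 + 1\right) = - 764 \left(48 + 1\right) = \left(-764\right) 49 = -37436$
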